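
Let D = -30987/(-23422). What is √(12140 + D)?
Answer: √135930804026/3346 ≈ 110.19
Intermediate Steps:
D = 30987/23422 (D = -30987*(-1/23422) = 30987/23422 ≈ 1.3230)
√(12140 + D) = √(12140 + 30987/23422) = √(284374067/23422) = √135930804026/3346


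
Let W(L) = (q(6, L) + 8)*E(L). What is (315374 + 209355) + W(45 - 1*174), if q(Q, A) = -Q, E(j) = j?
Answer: 524471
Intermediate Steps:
W(L) = 2*L (W(L) = (-1*6 + 8)*L = (-6 + 8)*L = 2*L)
(315374 + 209355) + W(45 - 1*174) = (315374 + 209355) + 2*(45 - 1*174) = 524729 + 2*(45 - 174) = 524729 + 2*(-129) = 524729 - 258 = 524471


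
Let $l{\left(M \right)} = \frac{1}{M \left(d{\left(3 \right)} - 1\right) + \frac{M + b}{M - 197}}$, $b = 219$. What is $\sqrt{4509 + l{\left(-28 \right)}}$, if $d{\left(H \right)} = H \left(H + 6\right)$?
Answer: $\frac{3 \sqrt{13473412988806}}{163991} \approx 67.149$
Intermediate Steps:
$d{\left(H \right)} = H \left(6 + H\right)$
$l{\left(M \right)} = \frac{1}{26 M + \frac{219 + M}{-197 + M}}$ ($l{\left(M \right)} = \frac{1}{M \left(3 \left(6 + 3\right) - 1\right) + \frac{M + 219}{M - 197}} = \frac{1}{M \left(3 \cdot 9 - 1\right) + \frac{219 + M}{-197 + M}} = \frac{1}{M \left(27 - 1\right) + \frac{219 + M}{-197 + M}} = \frac{1}{M 26 + \frac{219 + M}{-197 + M}} = \frac{1}{26 M + \frac{219 + M}{-197 + M}}$)
$\sqrt{4509 + l{\left(-28 \right)}} = \sqrt{4509 + \frac{-197 - 28}{219 - -143388 + 26 \left(-28\right)^{2}}} = \sqrt{4509 + \frac{1}{219 + 143388 + 26 \cdot 784} \left(-225\right)} = \sqrt{4509 + \frac{1}{219 + 143388 + 20384} \left(-225\right)} = \sqrt{4509 + \frac{1}{163991} \left(-225\right)} = \sqrt{4509 - \frac{225}{163991}} = \sqrt{\frac{739435194}{163991}} = \frac{3 \sqrt{13473412988806}}{163991}$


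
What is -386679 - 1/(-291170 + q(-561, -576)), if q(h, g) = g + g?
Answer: -113034778637/292322 ≈ -3.8668e+5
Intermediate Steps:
q(h, g) = 2*g
-386679 - 1/(-291170 + q(-561, -576)) = -386679 - 1/(-291170 + 2*(-576)) = -386679 - 1/(-291170 - 1152) = -386679 - 1/(-292322) = -386679 - 1*(-1/292322) = -386679 + 1/292322 = -113034778637/292322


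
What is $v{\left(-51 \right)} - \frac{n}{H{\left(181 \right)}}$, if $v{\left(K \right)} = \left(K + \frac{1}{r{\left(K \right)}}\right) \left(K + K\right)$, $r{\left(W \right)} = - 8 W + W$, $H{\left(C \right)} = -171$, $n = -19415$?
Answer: $\frac{6090547}{1197} \approx 5088.2$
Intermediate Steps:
$r{\left(W \right)} = - 7 W$
$v{\left(K \right)} = 2 K \left(K - \frac{1}{7 K}\right)$ ($v{\left(K \right)} = \left(K + \frac{1}{\left(-7\right) K}\right) \left(K + K\right) = \left(K - \frac{1}{7 K}\right) 2 K = 2 K \left(K - \frac{1}{7 K}\right)$)
$v{\left(-51 \right)} - \frac{n}{H{\left(181 \right)}} = \left(- \frac{2}{7} + 2 \left(-51\right)^{2}\right) - - \frac{19415}{-171} = \left(- \frac{2}{7} + 2 \cdot 2601\right) - \left(-19415\right) \left(- \frac{1}{171}\right) = \left(- \frac{2}{7} + 5202\right) - \frac{19415}{171} = \frac{36412}{7} - \frac{19415}{171} = \frac{6090547}{1197}$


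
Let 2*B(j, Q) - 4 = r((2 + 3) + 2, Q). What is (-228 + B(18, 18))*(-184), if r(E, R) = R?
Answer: 39928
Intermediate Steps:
B(j, Q) = 2 + Q/2
(-228 + B(18, 18))*(-184) = (-228 + (2 + (½)*18))*(-184) = (-228 + (2 + 9))*(-184) = (-228 + 11)*(-184) = -217*(-184) = 39928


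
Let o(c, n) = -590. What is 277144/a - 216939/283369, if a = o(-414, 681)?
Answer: -39331006073/83593855 ≈ -470.50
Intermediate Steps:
a = -590
277144/a - 216939/283369 = 277144/(-590) - 216939/283369 = 277144*(-1/590) - 216939*1/283369 = -138572/295 - 216939/283369 = -39331006073/83593855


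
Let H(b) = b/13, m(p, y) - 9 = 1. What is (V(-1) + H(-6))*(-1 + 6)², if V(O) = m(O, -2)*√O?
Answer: -150/13 + 250*I ≈ -11.538 + 250.0*I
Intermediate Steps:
m(p, y) = 10 (m(p, y) = 9 + 1 = 10)
V(O) = 10*√O
H(b) = b/13 (H(b) = b*(1/13) = b/13)
(V(-1) + H(-6))*(-1 + 6)² = (10*√(-1) + (1/13)*(-6))*(-1 + 6)² = (10*I - 6/13)*5² = (-6/13 + 10*I)*25 = -150/13 + 250*I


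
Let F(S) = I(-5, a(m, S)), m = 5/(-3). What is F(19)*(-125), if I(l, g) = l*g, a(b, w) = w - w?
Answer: 0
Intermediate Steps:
m = -5/3 (m = 5*(-⅓) = -5/3 ≈ -1.6667)
a(b, w) = 0
I(l, g) = g*l
F(S) = 0 (F(S) = 0*(-5) = 0)
F(19)*(-125) = 0*(-125) = 0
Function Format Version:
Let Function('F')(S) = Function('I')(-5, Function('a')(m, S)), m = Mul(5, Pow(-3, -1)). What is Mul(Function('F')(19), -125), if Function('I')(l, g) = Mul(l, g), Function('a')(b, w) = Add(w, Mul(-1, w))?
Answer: 0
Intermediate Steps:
m = Rational(-5, 3) (m = Mul(5, Rational(-1, 3)) = Rational(-5, 3) ≈ -1.6667)
Function('a')(b, w) = 0
Function('I')(l, g) = Mul(g, l)
Function('F')(S) = 0 (Function('F')(S) = Mul(0, -5) = 0)
Mul(Function('F')(19), -125) = Mul(0, -125) = 0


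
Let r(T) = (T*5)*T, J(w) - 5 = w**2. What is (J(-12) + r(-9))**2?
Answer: 306916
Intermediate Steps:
J(w) = 5 + w**2
r(T) = 5*T**2 (r(T) = (5*T)*T = 5*T**2)
(J(-12) + r(-9))**2 = ((5 + (-12)**2) + 5*(-9)**2)**2 = ((5 + 144) + 5*81)**2 = (149 + 405)**2 = 554**2 = 306916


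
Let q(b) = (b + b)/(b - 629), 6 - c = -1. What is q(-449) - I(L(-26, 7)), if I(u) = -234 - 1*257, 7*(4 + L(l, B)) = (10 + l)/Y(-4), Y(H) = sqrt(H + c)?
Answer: 265098/539 ≈ 491.83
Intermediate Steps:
c = 7 (c = 6 - 1*(-1) = 6 + 1 = 7)
q(b) = 2*b/(-629 + b) (q(b) = (2*b)/(-629 + b) = 2*b/(-629 + b))
Y(H) = sqrt(7 + H) (Y(H) = sqrt(H + 7) = sqrt(7 + H))
L(l, B) = -4 + sqrt(3)*(10 + l)/21 (L(l, B) = -4 + ((10 + l)/(sqrt(7 - 4)))/7 = -4 + ((10 + l)/(sqrt(3)))/7 = -4 + ((10 + l)*(sqrt(3)/3))/7 = -4 + (sqrt(3)*(10 + l)/3)/7 = -4 + sqrt(3)*(10 + l)/21)
I(u) = -491 (I(u) = -234 - 257 = -491)
q(-449) - I(L(-26, 7)) = 2*(-449)/(-629 - 449) - 1*(-491) = 2*(-449)/(-1078) + 491 = 2*(-449)*(-1/1078) + 491 = 449/539 + 491 = 265098/539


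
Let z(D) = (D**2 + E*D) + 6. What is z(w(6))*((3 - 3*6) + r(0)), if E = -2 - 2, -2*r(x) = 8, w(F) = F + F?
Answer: -1938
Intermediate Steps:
w(F) = 2*F
r(x) = -4 (r(x) = -1/2*8 = -4)
E = -4
z(D) = 6 + D**2 - 4*D (z(D) = (D**2 - 4*D) + 6 = 6 + D**2 - 4*D)
z(w(6))*((3 - 3*6) + r(0)) = (6 + (2*6)**2 - 8*6)*((3 - 3*6) - 4) = (6 + 12**2 - 4*12)*((3 - 18) - 4) = (6 + 144 - 48)*(-15 - 4) = 102*(-19) = -1938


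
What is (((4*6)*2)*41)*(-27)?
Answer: -53136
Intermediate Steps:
(((4*6)*2)*41)*(-27) = ((24*2)*41)*(-27) = (48*41)*(-27) = 1968*(-27) = -53136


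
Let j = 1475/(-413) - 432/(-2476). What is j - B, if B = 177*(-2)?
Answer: 1519163/4333 ≈ 350.60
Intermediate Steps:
j = -14719/4333 (j = 1475*(-1/413) - 432*(-1/2476) = -25/7 + 108/619 = -14719/4333 ≈ -3.3970)
B = -354
j - B = -14719/4333 - 1*(-354) = -14719/4333 + 354 = 1519163/4333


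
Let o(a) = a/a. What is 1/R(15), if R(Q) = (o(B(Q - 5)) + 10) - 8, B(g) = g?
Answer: ⅓ ≈ 0.33333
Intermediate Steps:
o(a) = 1
R(Q) = 3 (R(Q) = (1 + 10) - 8 = 11 - 8 = 3)
1/R(15) = 1/3 = ⅓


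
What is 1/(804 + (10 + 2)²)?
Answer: 1/948 ≈ 0.0010549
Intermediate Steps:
1/(804 + (10 + 2)²) = 1/(804 + 12²) = 1/(804 + 144) = 1/948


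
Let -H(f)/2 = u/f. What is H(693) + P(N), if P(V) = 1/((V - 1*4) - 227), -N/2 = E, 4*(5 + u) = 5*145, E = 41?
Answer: -74017/144606 ≈ -0.51185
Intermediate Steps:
u = 705/4 (u = -5 + (5*145)/4 = -5 + (1/4)*725 = -5 + 725/4 = 705/4 ≈ 176.25)
H(f) = -705/(2*f)
N = -82 (N = -2*41 = -82)
P(V) = 1/(-231 + V) (P(V) = 1/((V - 4) - 227) = 1/((-4 + V) - 227) = 1/(-231 + V))
H(693) + P(N) = -705/2/693 + 1/(-231 - 82) = -705/2*1/693 + 1/(-313) = -235/462 - 1/313 = -74017/144606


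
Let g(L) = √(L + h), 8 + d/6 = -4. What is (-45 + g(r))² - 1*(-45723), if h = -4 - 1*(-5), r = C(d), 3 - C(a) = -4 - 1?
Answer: 47487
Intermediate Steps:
d = -72 (d = -48 + 6*(-4) = -48 - 24 = -72)
C(a) = 8 (C(a) = 3 - (-4 - 1) = 3 - 1*(-5) = 3 + 5 = 8)
r = 8
h = 1 (h = -4 + 5 = 1)
g(L) = √(1 + L) (g(L) = √(L + 1) = √(1 + L))
(-45 + g(r))² - 1*(-45723) = (-45 + √(1 + 8))² - 1*(-45723) = (-45 + √9)² + 45723 = (-45 + 3)² + 45723 = (-42)² + 45723 = 1764 + 45723 = 47487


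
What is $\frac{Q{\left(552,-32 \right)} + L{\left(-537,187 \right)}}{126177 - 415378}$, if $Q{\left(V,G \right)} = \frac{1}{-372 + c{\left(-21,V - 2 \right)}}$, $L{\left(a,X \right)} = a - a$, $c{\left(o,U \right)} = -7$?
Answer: $\frac{1}{109607179} \approx 9.1235 \cdot 10^{-9}$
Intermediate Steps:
$L{\left(a,X \right)} = 0$
$Q{\left(V,G \right)} = - \frac{1}{379}$ ($Q{\left(V,G \right)} = \frac{1}{-372 - 7} = \frac{1}{-379} = - \frac{1}{379}$)
$\frac{Q{\left(552,-32 \right)} + L{\left(-537,187 \right)}}{126177 - 415378} = \frac{- \frac{1}{379} + 0}{126177 - 415378} = - \frac{1}{379 \left(-289201\right)} = \left(- \frac{1}{379}\right) \left(- \frac{1}{289201}\right) = \frac{1}{109607179}$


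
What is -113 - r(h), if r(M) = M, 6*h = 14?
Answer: -346/3 ≈ -115.33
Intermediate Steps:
h = 7/3 (h = (⅙)*14 = 7/3 ≈ 2.3333)
-113 - r(h) = -113 - 1*7/3 = -113 - 7/3 = -346/3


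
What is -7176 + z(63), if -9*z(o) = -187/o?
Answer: -4068605/567 ≈ -7175.7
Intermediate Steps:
z(o) = 187/(9*o) (z(o) = -(-187)/(9*o) = 187/(9*o))
-7176 + z(63) = -7176 + (187/9)/63 = -7176 + (187/9)*(1/63) = -7176 + 187/567 = -4068605/567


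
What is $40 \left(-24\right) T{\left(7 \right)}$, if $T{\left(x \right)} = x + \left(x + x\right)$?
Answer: $-20160$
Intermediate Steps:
$T{\left(x \right)} = 3 x$ ($T{\left(x \right)} = x + 2 x = 3 x$)
$40 \left(-24\right) T{\left(7 \right)} = 40 \left(-24\right) 3 \cdot 7 = \left(-960\right) 21 = -20160$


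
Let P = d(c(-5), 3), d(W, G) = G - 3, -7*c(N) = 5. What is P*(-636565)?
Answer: 0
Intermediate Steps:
c(N) = -5/7 (c(N) = -⅐*5 = -5/7)
d(W, G) = -3 + G
P = 0 (P = -3 + 3 = 0)
P*(-636565) = 0*(-636565) = 0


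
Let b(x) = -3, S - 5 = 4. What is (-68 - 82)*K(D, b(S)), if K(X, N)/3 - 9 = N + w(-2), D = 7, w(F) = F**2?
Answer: -4500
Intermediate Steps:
S = 9 (S = 5 + 4 = 9)
K(X, N) = 39 + 3*N (K(X, N) = 27 + 3*(N + (-2)**2) = 27 + 3*(N + 4) = 27 + 3*(4 + N) = 27 + (12 + 3*N) = 39 + 3*N)
(-68 - 82)*K(D, b(S)) = (-68 - 82)*(39 + 3*(-3)) = -150*(39 - 9) = -150*30 = -4500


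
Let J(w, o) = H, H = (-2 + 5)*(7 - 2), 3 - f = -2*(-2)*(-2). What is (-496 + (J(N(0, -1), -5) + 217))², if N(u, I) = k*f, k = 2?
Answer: 69696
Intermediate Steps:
f = 11 (f = 3 - (-2*(-2))*(-2) = 3 - 4*(-2) = 3 - 1*(-8) = 3 + 8 = 11)
N(u, I) = 22 (N(u, I) = 2*11 = 22)
H = 15 (H = 3*5 = 15)
J(w, o) = 15
(-496 + (J(N(0, -1), -5) + 217))² = (-496 + (15 + 217))² = (-496 + 232)² = (-264)² = 69696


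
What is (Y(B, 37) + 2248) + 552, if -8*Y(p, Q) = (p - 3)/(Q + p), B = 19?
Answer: 78399/28 ≈ 2800.0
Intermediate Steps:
Y(p, Q) = -(-3 + p)/(8*(Q + p)) (Y(p, Q) = -(p - 3)/(8*(Q + p)) = -(-3 + p)/(8*(Q + p)))
(Y(B, 37) + 2248) + 552 = ((3 - 1*19)/(8*(37 + 19)) + 2248) + 552 = ((⅛)*(3 - 19)/56 + 2248) + 552 = ((⅛)*(1/56)*(-16) + 2248) + 552 = (-1/28 + 2248) + 552 = 62943/28 + 552 = 78399/28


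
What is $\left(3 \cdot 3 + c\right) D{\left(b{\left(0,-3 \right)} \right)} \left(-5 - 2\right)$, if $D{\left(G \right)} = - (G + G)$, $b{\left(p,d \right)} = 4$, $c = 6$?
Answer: $840$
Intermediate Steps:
$D{\left(G \right)} = - 2 G$
$\left(3 \cdot 3 + c\right) D{\left(b{\left(0,-3 \right)} \right)} \left(-5 - 2\right) = \left(3 \cdot 3 + 6\right) \left(-2\right) 4 \left(-5 - 2\right) = \left(9 + 6\right) \left(\left(-8\right) \left(-7\right)\right) = 15 \cdot 56 = 840$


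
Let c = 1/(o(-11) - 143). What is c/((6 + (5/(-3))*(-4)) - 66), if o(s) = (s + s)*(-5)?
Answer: 1/1760 ≈ 0.00056818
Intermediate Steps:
o(s) = -10*s (o(s) = (2*s)*(-5) = -10*s)
c = -1/33 (c = 1/(-10*(-11) - 143) = 1/(110 - 143) = 1/(-33) = -1/33 ≈ -0.030303)
c/((6 + (5/(-3))*(-4)) - 66) = -1/(33*((6 + (5/(-3))*(-4)) - 66)) = -1/(33*((6 + (5*(-⅓))*(-4)) - 66)) = -1/(33*((6 - 5/3*(-4)) - 66)) = -1/(33*((6 + 20/3) - 66)) = -1/(33*(38/3 - 66)) = -1/(33*(-160/3)) = -1/33*(-3/160) = 1/1760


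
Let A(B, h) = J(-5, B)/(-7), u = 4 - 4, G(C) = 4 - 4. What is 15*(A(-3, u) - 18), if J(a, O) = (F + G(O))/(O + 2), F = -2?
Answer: -1920/7 ≈ -274.29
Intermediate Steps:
G(C) = 0
u = 0
J(a, O) = -2/(2 + O) (J(a, O) = (-2 + 0)/(O + 2) = -2/(2 + O))
A(B, h) = 2/(7*(2 + B)) (A(B, h) = -2/(2 + B)/(-7) = -2/(2 + B)*(-⅐) = 2/(7*(2 + B)))
15*(A(-3, u) - 18) = 15*(2/(7*(2 - 3)) - 18) = 15*((2/7)/(-1) - 18) = 15*((2/7)*(-1) - 18) = 15*(-2/7 - 18) = 15*(-128/7) = -1920/7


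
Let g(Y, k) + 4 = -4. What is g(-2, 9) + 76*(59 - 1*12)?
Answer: 3564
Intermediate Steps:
g(Y, k) = -8 (g(Y, k) = -4 - 4 = -8)
g(-2, 9) + 76*(59 - 1*12) = -8 + 76*(59 - 1*12) = -8 + 76*(59 - 12) = -8 + 76*47 = -8 + 3572 = 3564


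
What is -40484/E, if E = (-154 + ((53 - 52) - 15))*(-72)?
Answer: -10121/3024 ≈ -3.3469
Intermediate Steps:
E = 12096 (E = (-154 + (1 - 15))*(-72) = (-154 - 14)*(-72) = -168*(-72) = 12096)
-40484/E = -40484/12096 = -40484*1/12096 = -10121/3024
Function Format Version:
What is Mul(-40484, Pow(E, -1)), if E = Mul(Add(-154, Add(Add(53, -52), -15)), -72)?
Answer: Rational(-10121, 3024) ≈ -3.3469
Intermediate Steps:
E = 12096 (E = Mul(Add(-154, Add(1, -15)), -72) = Mul(Add(-154, -14), -72) = Mul(-168, -72) = 12096)
Mul(-40484, Pow(E, -1)) = Mul(-40484, Pow(12096, -1)) = Mul(-40484, Rational(1, 12096)) = Rational(-10121, 3024)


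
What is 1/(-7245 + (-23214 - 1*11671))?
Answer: -1/42130 ≈ -2.3736e-5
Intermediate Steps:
1/(-7245 + (-23214 - 1*11671)) = 1/(-7245 + (-23214 - 11671)) = 1/(-7245 - 34885) = 1/(-42130) = -1/42130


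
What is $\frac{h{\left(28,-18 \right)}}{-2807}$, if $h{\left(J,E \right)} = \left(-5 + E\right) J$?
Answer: $\frac{92}{401} \approx 0.22943$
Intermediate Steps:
$h{\left(J,E \right)} = J \left(-5 + E\right)$
$\frac{h{\left(28,-18 \right)}}{-2807} = \frac{28 \left(-5 - 18\right)}{-2807} = 28 \left(-23\right) \left(- \frac{1}{2807}\right) = \left(-644\right) \left(- \frac{1}{2807}\right) = \frac{92}{401}$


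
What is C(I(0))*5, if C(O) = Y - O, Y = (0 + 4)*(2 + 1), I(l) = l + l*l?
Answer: 60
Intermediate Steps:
I(l) = l + l²
Y = 12 (Y = 4*3 = 12)
C(O) = 12 - O
C(I(0))*5 = (12 - 0*(1 + 0))*5 = (12 - 0)*5 = (12 - 1*0)*5 = (12 + 0)*5 = 12*5 = 60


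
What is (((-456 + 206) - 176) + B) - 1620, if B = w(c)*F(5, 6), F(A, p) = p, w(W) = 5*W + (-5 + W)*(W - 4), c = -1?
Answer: -1896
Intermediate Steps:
w(W) = 5*W + (-5 + W)*(-4 + W)
B = 150 (B = (20 + (-1)² - 4*(-1))*6 = (20 + 1 + 4)*6 = 25*6 = 150)
(((-456 + 206) - 176) + B) - 1620 = (((-456 + 206) - 176) + 150) - 1620 = ((-250 - 176) + 150) - 1620 = (-426 + 150) - 1620 = -276 - 1620 = -1896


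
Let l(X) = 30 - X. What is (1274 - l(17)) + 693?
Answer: 1954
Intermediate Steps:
(1274 - l(17)) + 693 = (1274 - (30 - 1*17)) + 693 = (1274 - (30 - 17)) + 693 = (1274 - 1*13) + 693 = (1274 - 13) + 693 = 1261 + 693 = 1954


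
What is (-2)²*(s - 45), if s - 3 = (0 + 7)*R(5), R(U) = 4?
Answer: -56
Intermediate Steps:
s = 31 (s = 3 + (0 + 7)*4 = 3 + 7*4 = 3 + 28 = 31)
(-2)²*(s - 45) = (-2)²*(31 - 45) = 4*(-14) = -56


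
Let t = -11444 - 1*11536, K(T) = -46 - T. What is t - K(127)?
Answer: -22807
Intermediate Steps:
t = -22980 (t = -11444 - 11536 = -22980)
t - K(127) = -22980 - (-46 - 1*127) = -22980 - (-46 - 127) = -22980 - 1*(-173) = -22980 + 173 = -22807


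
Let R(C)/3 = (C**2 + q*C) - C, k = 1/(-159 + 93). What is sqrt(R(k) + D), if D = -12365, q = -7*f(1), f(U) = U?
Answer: I*sqrt(53860353)/66 ≈ 111.2*I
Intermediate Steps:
q = -7 (q = -7*1 = -7)
k = -1/66 (k = 1/(-66) = -1/66 ≈ -0.015152)
R(C) = -24*C + 3*C**2 (R(C) = 3*((C**2 - 7*C) - C) = 3*(C**2 - 8*C) = -24*C + 3*C**2)
sqrt(R(k) + D) = sqrt(3*(-1/66)*(-8 - 1/66) - 12365) = sqrt(3*(-1/66)*(-529/66) - 12365) = sqrt(529/1452 - 12365) = sqrt(-17953451/1452) = I*sqrt(53860353)/66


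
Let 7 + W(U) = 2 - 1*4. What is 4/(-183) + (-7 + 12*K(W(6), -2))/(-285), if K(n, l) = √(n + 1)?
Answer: 47/17385 - 8*I*√2/95 ≈ 0.0027035 - 0.11909*I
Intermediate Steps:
W(U) = -9 (W(U) = -7 + (2 - 1*4) = -7 + (2 - 4) = -7 - 2 = -9)
K(n, l) = √(1 + n)
4/(-183) + (-7 + 12*K(W(6), -2))/(-285) = 4/(-183) + (-7 + 12*√(1 - 9))/(-285) = 4*(-1/183) + (-7 + 12*√(-8))*(-1/285) = -4/183 + (-7 + 12*(2*I*√2))*(-1/285) = -4/183 + (-7 + 24*I*√2)*(-1/285) = -4/183 + (7/285 - 8*I*√2/95) = 47/17385 - 8*I*√2/95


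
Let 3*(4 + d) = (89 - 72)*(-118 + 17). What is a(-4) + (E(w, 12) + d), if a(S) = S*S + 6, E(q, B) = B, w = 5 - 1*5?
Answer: -1627/3 ≈ -542.33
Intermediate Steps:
w = 0 (w = 5 - 5 = 0)
d = -1729/3 (d = -4 + ((89 - 72)*(-118 + 17))/3 = -4 + (17*(-101))/3 = -4 + (⅓)*(-1717) = -4 - 1717/3 = -1729/3 ≈ -576.33)
a(S) = 6 + S² (a(S) = S² + 6 = 6 + S²)
a(-4) + (E(w, 12) + d) = (6 + (-4)²) + (12 - 1729/3) = (6 + 16) - 1693/3 = 22 - 1693/3 = -1627/3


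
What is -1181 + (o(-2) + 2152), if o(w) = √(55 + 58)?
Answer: 971 + √113 ≈ 981.63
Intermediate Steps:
o(w) = √113
-1181 + (o(-2) + 2152) = -1181 + (√113 + 2152) = -1181 + (2152 + √113) = 971 + √113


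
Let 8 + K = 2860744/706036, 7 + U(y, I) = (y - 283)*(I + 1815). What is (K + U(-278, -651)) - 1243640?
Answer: -334776668245/176509 ≈ -1.8967e+6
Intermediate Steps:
U(y, I) = -7 + (-283 + y)*(1815 + I) (U(y, I) = -7 + (y - 283)*(I + 1815) = -7 + (-283 + y)*(1815 + I))
K = -696886/176509 (K = -8 + 2860744/706036 = -8 + 2860744*(1/706036) = -8 + 715186/176509 = -696886/176509 ≈ -3.9482)
(K + U(-278, -651)) - 1243640 = (-696886/176509 + (-513652 - 283*(-651) + 1815*(-278) - 651*(-278))) - 1243640 = (-696886/176509 + (-513652 + 184233 - 504570 + 180978)) - 1243640 = (-696886/176509 - 653011) - 1243640 = -115263015485/176509 - 1243640 = -334776668245/176509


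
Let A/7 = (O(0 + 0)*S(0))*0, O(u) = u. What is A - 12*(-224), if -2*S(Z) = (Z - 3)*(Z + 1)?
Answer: 2688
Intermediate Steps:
S(Z) = -(1 + Z)*(-3 + Z)/2 (S(Z) = -(Z - 3)*(Z + 1)/2 = -(-3 + Z)*(1 + Z)/2 = -(1 + Z)*(-3 + Z)/2)
A = 0 (A = 7*(((0 + 0)*(3/2 + 0 - ½*0²))*0) = 7*((0*(3/2 + 0 - ½*0))*0) = 7*((0*(3/2 + 0 + 0))*0) = 7*((0*(3/2))*0) = 7*(0*0) = 7*0 = 0)
A - 12*(-224) = 0 - 12*(-224) = 0 + 2688 = 2688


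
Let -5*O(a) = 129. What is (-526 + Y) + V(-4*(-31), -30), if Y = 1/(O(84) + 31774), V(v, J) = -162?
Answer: -109213803/158741 ≈ -688.00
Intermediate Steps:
O(a) = -129/5 (O(a) = -1/5*129 = -129/5)
Y = 5/158741 (Y = 1/(-129/5 + 31774) = 1/(158741/5) = 5/158741 ≈ 3.1498e-5)
(-526 + Y) + V(-4*(-31), -30) = (-526 + 5/158741) - 162 = -83497761/158741 - 162 = -109213803/158741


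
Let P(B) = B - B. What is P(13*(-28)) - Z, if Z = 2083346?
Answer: -2083346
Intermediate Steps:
P(B) = 0
P(13*(-28)) - Z = 0 - 1*2083346 = 0 - 2083346 = -2083346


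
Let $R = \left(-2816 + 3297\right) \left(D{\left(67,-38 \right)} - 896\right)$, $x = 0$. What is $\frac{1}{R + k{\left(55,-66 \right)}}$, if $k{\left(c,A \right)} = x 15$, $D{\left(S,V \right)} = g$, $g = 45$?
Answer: $- \frac{1}{409331} \approx -2.443 \cdot 10^{-6}$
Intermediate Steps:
$D{\left(S,V \right)} = 45$
$k{\left(c,A \right)} = 0$ ($k{\left(c,A \right)} = 0 \cdot 15 = 0$)
$R = -409331$ ($R = \left(-2816 + 3297\right) \left(45 - 896\right) = 481 \left(-851\right) = -409331$)
$\frac{1}{R + k{\left(55,-66 \right)}} = \frac{1}{-409331 + 0} = \frac{1}{-409331} = - \frac{1}{409331}$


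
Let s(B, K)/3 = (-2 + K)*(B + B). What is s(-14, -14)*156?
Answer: 209664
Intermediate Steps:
s(B, K) = 6*B*(-2 + K) (s(B, K) = 3*((-2 + K)*(B + B)) = 3*((-2 + K)*(2*B)) = 3*(2*B*(-2 + K)) = 6*B*(-2 + K))
s(-14, -14)*156 = (6*(-14)*(-2 - 14))*156 = (6*(-14)*(-16))*156 = 1344*156 = 209664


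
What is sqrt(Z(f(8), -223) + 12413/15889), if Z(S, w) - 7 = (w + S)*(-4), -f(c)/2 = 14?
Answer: 4*sqrt(15964663418)/15889 ≈ 31.809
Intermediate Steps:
f(c) = -28 (f(c) = -2*14 = -28)
Z(S, w) = 7 - 4*S - 4*w (Z(S, w) = 7 + (w + S)*(-4) = 7 + (S + w)*(-4) = 7 + (-4*S - 4*w) = 7 - 4*S - 4*w)
sqrt(Z(f(8), -223) + 12413/15889) = sqrt((7 - 4*(-28) - 4*(-223)) + 12413/15889) = sqrt((7 + 112 + 892) + 12413*(1/15889)) = sqrt(1011 + 12413/15889) = sqrt(16076192/15889) = 4*sqrt(15964663418)/15889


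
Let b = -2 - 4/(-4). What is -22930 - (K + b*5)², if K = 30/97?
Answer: -215955395/9409 ≈ -22952.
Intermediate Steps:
b = -1 (b = -2 - 4*(-¼) = -2 + 1 = -1)
K = 30/97 (K = 30*(1/97) = 30/97 ≈ 0.30928)
-22930 - (K + b*5)² = -22930 - (30/97 - 1*5)² = -22930 - (30/97 - 5)² = -22930 - (-455/97)² = -22930 - 1*207025/9409 = -22930 - 207025/9409 = -215955395/9409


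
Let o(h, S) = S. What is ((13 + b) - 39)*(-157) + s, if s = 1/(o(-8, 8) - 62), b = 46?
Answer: -169561/54 ≈ -3140.0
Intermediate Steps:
s = -1/54 (s = 1/(8 - 62) = 1/(-54) = -1/54 ≈ -0.018519)
((13 + b) - 39)*(-157) + s = ((13 + 46) - 39)*(-157) - 1/54 = (59 - 39)*(-157) - 1/54 = 20*(-157) - 1/54 = -3140 - 1/54 = -169561/54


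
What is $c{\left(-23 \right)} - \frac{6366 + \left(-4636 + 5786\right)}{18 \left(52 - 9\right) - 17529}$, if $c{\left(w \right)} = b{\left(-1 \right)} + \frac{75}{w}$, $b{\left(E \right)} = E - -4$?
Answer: $\frac{72338}{385365} \approx 0.18771$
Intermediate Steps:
$b{\left(E \right)} = 4 + E$ ($b{\left(E \right)} = E + 4 = 4 + E$)
$c{\left(w \right)} = 3 + \frac{75}{w}$ ($c{\left(w \right)} = \left(4 - 1\right) + \frac{75}{w} = 3 + \frac{75}{w}$)
$c{\left(-23 \right)} - \frac{6366 + \left(-4636 + 5786\right)}{18 \left(52 - 9\right) - 17529} = \left(3 + \frac{75}{-23}\right) - \frac{6366 + \left(-4636 + 5786\right)}{18 \left(52 - 9\right) - 17529} = \left(3 + 75 \left(- \frac{1}{23}\right)\right) - \frac{6366 + 1150}{18 \cdot 43 - 17529} = \left(3 - \frac{75}{23}\right) - \frac{7516}{774 - 17529} = - \frac{6}{23} - \frac{7516}{-16755} = - \frac{6}{23} - 7516 \left(- \frac{1}{16755}\right) = - \frac{6}{23} - - \frac{7516}{16755} = - \frac{6}{23} + \frac{7516}{16755} = \frac{72338}{385365}$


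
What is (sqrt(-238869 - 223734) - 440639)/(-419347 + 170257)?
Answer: 440639/249090 - I*sqrt(462603)/249090 ≈ 1.769 - 0.0027305*I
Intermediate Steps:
(sqrt(-238869 - 223734) - 440639)/(-419347 + 170257) = (sqrt(-462603) - 440639)/(-249090) = (I*sqrt(462603) - 440639)*(-1/249090) = (-440639 + I*sqrt(462603))*(-1/249090) = 440639/249090 - I*sqrt(462603)/249090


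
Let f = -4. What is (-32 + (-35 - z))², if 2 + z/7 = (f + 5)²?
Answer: 3600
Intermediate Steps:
z = -7 (z = -14 + 7*(-4 + 5)² = -14 + 7*1² = -14 + 7*1 = -14 + 7 = -7)
(-32 + (-35 - z))² = (-32 + (-35 - 1*(-7)))² = (-32 + (-35 + 7))² = (-32 - 28)² = (-60)² = 3600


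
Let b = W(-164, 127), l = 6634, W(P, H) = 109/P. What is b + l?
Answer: 1087867/164 ≈ 6633.3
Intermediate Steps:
b = -109/164 (b = 109/(-164) = 109*(-1/164) = -109/164 ≈ -0.66463)
b + l = -109/164 + 6634 = 1087867/164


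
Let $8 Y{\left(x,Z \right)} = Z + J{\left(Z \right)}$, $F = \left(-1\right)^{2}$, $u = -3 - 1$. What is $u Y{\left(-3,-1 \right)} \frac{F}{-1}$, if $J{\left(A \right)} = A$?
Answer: $-1$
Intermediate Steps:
$u = -4$
$F = 1$
$Y{\left(x,Z \right)} = \frac{Z}{4}$ ($Y{\left(x,Z \right)} = \frac{Z + Z}{8} = \frac{2 Z}{8} = \frac{Z}{4}$)
$u Y{\left(-3,-1 \right)} \frac{F}{-1} = - 4 \cdot \frac{1}{4} \left(-1\right) 1 \frac{1}{-1} = \left(-4\right) \left(- \frac{1}{4}\right) 1 \left(-1\right) = 1 \left(-1\right) = -1$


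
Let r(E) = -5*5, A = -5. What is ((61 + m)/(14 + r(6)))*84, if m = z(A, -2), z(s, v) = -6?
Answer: -420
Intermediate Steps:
r(E) = -25
m = -6
((61 + m)/(14 + r(6)))*84 = ((61 - 6)/(14 - 25))*84 = (55/(-11))*84 = (55*(-1/11))*84 = -5*84 = -420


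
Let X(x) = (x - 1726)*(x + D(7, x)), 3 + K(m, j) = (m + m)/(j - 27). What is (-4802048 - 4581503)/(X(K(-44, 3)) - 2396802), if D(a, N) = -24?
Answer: 84451959/21208898 ≈ 3.9819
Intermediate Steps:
K(m, j) = -3 + 2*m/(-27 + j) (K(m, j) = -3 + (m + m)/(j - 27) = -3 + (2*m)/(-27 + j) = -3 + 2*m/(-27 + j))
X(x) = (-1726 + x)*(-24 + x) (X(x) = (x - 1726)*(x - 24) = (-1726 + x)*(-24 + x))
(-4802048 - 4581503)/(X(K(-44, 3)) - 2396802) = (-4802048 - 4581503)/((41424 + ((81 - 3*3 + 2*(-44))/(-27 + 3))**2 - 1750*(81 - 3*3 + 2*(-44))/(-27 + 3)) - 2396802) = -9383551/((41424 + ((81 - 9 - 88)/(-24))**2 - 1750*(81 - 9 - 88)/(-24)) - 2396802) = -9383551/((41424 + (-1/24*(-16))**2 - (-875)*(-16)/12) - 2396802) = -9383551/((41424 + (2/3)**2 - 1750*2/3) - 2396802) = -9383551/((41424 + 4/9 - 3500/3) - 2396802) = -9383551/(362320/9 - 2396802) = -9383551/(-21208898/9) = -9383551*(-9/21208898) = 84451959/21208898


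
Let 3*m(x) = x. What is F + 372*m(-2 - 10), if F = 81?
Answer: -1407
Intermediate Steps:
m(x) = x/3
F + 372*m(-2 - 10) = 81 + 372*((-2 - 10)/3) = 81 + 372*((⅓)*(-12)) = 81 + 372*(-4) = 81 - 1488 = -1407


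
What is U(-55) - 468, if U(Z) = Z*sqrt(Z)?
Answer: -468 - 55*I*sqrt(55) ≈ -468.0 - 407.89*I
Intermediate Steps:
U(Z) = Z**(3/2)
U(-55) - 468 = (-55)**(3/2) - 468 = -55*I*sqrt(55) - 468 = -468 - 55*I*sqrt(55)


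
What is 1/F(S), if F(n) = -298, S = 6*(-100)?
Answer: -1/298 ≈ -0.0033557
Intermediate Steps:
S = -600
1/F(S) = 1/(-298) = -1/298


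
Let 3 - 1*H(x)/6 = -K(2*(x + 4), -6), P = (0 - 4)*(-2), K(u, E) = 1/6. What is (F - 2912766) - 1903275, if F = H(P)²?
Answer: -4815680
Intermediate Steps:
K(u, E) = ⅙
P = 8 (P = -4*(-2) = 8)
H(x) = 19 (H(x) = 18 - (-6)/6 = 18 - 6*(-⅙) = 18 + 1 = 19)
F = 361 (F = 19² = 361)
(F - 2912766) - 1903275 = (361 - 2912766) - 1903275 = -2912405 - 1903275 = -4815680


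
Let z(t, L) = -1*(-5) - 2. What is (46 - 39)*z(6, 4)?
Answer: 21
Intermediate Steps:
z(t, L) = 3 (z(t, L) = 5 - 2 = 3)
(46 - 39)*z(6, 4) = (46 - 39)*3 = 7*3 = 21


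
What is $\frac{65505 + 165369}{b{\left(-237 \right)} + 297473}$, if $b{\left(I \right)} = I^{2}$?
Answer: $\frac{115437}{176821} \approx 0.65285$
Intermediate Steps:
$\frac{65505 + 165369}{b{\left(-237 \right)} + 297473} = \frac{65505 + 165369}{\left(-237\right)^{2} + 297473} = \frac{230874}{56169 + 297473} = \frac{230874}{353642} = 230874 \cdot \frac{1}{353642} = \frac{115437}{176821}$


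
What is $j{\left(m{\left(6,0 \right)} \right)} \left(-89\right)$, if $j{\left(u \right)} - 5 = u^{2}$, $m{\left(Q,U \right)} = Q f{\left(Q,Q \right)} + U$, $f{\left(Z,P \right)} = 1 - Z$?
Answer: $-80545$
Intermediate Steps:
$m{\left(Q,U \right)} = U + Q \left(1 - Q\right)$ ($m{\left(Q,U \right)} = Q \left(1 - Q\right) + U = U + Q \left(1 - Q\right)$)
$j{\left(u \right)} = 5 + u^{2}$
$j{\left(m{\left(6,0 \right)} \right)} \left(-89\right) = \left(5 + \left(0 - 6 \left(-1 + 6\right)\right)^{2}\right) \left(-89\right) = \left(5 + \left(0 - 6 \cdot 5\right)^{2}\right) \left(-89\right) = \left(5 + \left(0 - 30\right)^{2}\right) \left(-89\right) = \left(5 + \left(-30\right)^{2}\right) \left(-89\right) = \left(5 + 900\right) \left(-89\right) = 905 \left(-89\right) = -80545$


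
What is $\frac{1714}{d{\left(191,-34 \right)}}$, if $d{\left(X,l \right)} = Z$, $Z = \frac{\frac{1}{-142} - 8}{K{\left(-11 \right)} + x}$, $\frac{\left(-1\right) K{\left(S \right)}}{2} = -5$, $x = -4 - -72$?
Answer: $- \frac{6328088}{379} \approx -16697.0$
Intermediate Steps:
$x = 68$ ($x = -4 + 72 = 68$)
$K{\left(S \right)} = 10$ ($K{\left(S \right)} = \left(-2\right) \left(-5\right) = 10$)
$Z = - \frac{379}{3692}$ ($Z = \frac{\frac{1}{-142} - 8}{10 + 68} = \frac{- \frac{1}{142} - 8}{78} = \left(- \frac{1137}{142}\right) \frac{1}{78} = - \frac{379}{3692} \approx -0.10265$)
$d{\left(X,l \right)} = - \frac{379}{3692}$
$\frac{1714}{d{\left(191,-34 \right)}} = \frac{1714}{- \frac{379}{3692}} = 1714 \left(- \frac{3692}{379}\right) = - \frac{6328088}{379}$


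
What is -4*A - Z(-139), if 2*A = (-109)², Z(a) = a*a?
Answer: -43083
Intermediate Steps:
Z(a) = a²
A = 11881/2 (A = (½)*(-109)² = (½)*11881 = 11881/2 ≈ 5940.5)
-4*A - Z(-139) = -4*11881/2 - 1*(-139)² = -23762 - 1*19321 = -23762 - 19321 = -43083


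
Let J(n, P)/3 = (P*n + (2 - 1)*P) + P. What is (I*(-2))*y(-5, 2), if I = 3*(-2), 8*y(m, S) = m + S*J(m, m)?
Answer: 255/2 ≈ 127.50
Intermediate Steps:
J(n, P) = 6*P + 3*P*n (J(n, P) = 3*((P*n + (2 - 1)*P) + P) = 3*((P*n + 1*P) + P) = 3*((P*n + P) + P) = 3*((P + P*n) + P) = 3*(2*P + P*n) = 6*P + 3*P*n)
y(m, S) = m/8 + 3*S*m*(2 + m)/8 (y(m, S) = (m + S*(3*m*(2 + m)))/8 = (m + 3*S*m*(2 + m))/8 = m/8 + 3*S*m*(2 + m)/8)
I = -6
(I*(-2))*y(-5, 2) = (-6*(-2))*((⅛)*(-5)*(1 + 3*2*(2 - 5))) = 12*((⅛)*(-5)*(1 + 3*2*(-3))) = 12*((⅛)*(-5)*(1 - 18)) = 12*((⅛)*(-5)*(-17)) = 12*(85/8) = 255/2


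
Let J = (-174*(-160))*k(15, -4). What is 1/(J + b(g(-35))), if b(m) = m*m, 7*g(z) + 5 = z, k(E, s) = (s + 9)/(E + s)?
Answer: 539/6838400 ≈ 7.8820e-5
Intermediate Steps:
k(E, s) = (9 + s)/(E + s)
g(z) = -5/7 + z/7
b(m) = m²
J = 139200/11 (J = (-174*(-160))*((9 - 4)/(15 - 4)) = 27840*(5/11) = 139200/11 ≈ 12655.)
1/(J + b(g(-35))) = 1/(139200/11 + (-5/7 + (⅐)*(-35))²) = 1/(139200/11 + (-5/7 - 5)²) = 1/(139200/11 + (-40/7)²) = 1/(139200/11 + 1600/49) = 1/(6838400/539) = 539/6838400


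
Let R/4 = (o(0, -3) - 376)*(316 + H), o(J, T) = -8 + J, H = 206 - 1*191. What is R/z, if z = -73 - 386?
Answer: 169472/153 ≈ 1107.7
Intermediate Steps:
H = 15 (H = 206 - 191 = 15)
z = -459
R = -508416 (R = 4*(((-8 + 0) - 376)*(316 + 15)) = 4*((-8 - 376)*331) = 4*(-384*331) = 4*(-127104) = -508416)
R/z = -508416/(-459) = -508416*(-1/459) = 169472/153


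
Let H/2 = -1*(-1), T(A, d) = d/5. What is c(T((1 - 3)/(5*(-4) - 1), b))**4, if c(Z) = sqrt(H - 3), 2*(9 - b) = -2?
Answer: 1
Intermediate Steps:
b = 10 (b = 9 - 1/2*(-2) = 9 + 1 = 10)
T(A, d) = d/5 (T(A, d) = d*(1/5) = d/5)
H = 2 (H = 2*(-1*(-1)) = 2*1 = 2)
c(Z) = I (c(Z) = sqrt(2 - 3) = sqrt(-1) = I)
c(T((1 - 3)/(5*(-4) - 1), b))**4 = I**4 = 1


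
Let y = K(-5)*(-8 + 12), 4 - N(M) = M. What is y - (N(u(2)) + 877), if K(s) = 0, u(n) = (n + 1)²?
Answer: -872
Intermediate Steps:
u(n) = (1 + n)²
N(M) = 4 - M
y = 0 (y = 0*(-8 + 12) = 0*4 = 0)
y - (N(u(2)) + 877) = 0 - ((4 - (1 + 2)²) + 877) = 0 - ((4 - 1*3²) + 877) = 0 - ((4 - 1*9) + 877) = 0 - ((4 - 9) + 877) = 0 - (-5 + 877) = 0 - 1*872 = 0 - 872 = -872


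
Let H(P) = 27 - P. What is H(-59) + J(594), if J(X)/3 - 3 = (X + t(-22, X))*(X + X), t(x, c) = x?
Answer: 2038703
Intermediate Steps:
J(X) = 9 + 6*X*(-22 + X) (J(X) = 9 + 3*((X - 22)*(X + X)) = 9 + 3*((-22 + X)*(2*X)) = 9 + 3*(2*X*(-22 + X)) = 9 + 6*X*(-22 + X))
H(-59) + J(594) = (27 - 1*(-59)) + (9 - 132*594 + 6*594²) = (27 + 59) + (9 - 78408 + 6*352836) = 86 + (9 - 78408 + 2117016) = 86 + 2038617 = 2038703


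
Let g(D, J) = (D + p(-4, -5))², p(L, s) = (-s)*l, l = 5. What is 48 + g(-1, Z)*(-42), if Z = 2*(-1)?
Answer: -24144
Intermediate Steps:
Z = -2
p(L, s) = -5*s (p(L, s) = -s*5 = -5*s)
g(D, J) = (25 + D)² (g(D, J) = (D - 5*(-5))² = (D + 25)² = (25 + D)²)
48 + g(-1, Z)*(-42) = 48 + (25 - 1)²*(-42) = 48 + 24²*(-42) = 48 + 576*(-42) = 48 - 24192 = -24144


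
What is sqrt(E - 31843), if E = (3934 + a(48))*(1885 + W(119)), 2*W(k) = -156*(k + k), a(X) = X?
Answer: 27*I*sqrt(91149) ≈ 8151.5*I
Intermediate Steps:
W(k) = -156*k (W(k) = (-156*(k + k))/2 = (-312*k)/2 = -156*k)
E = -66415778 (E = (3934 + 48)*(1885 - 156*119) = 3982*(1885 - 18564) = 3982*(-16679) = -66415778)
sqrt(E - 31843) = sqrt(-66415778 - 31843) = sqrt(-66447621) = 27*I*sqrt(91149)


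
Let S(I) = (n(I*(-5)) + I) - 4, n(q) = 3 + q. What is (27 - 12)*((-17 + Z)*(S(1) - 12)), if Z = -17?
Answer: 8670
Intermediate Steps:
S(I) = -1 - 4*I (S(I) = ((3 + I*(-5)) + I) - 4 = ((3 - 5*I) + I) - 4 = (3 - 4*I) - 4 = -1 - 4*I)
(27 - 12)*((-17 + Z)*(S(1) - 12)) = (27 - 12)*((-17 - 17)*((-1 - 4*1) - 12)) = 15*(-34*((-1 - 4) - 12)) = 15*(-34*(-5 - 12)) = 15*(-34*(-17)) = 15*578 = 8670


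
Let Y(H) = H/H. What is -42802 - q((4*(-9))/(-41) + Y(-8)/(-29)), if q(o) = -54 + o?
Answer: -50828375/1189 ≈ -42749.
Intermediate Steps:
Y(H) = 1
-42802 - q((4*(-9))/(-41) + Y(-8)/(-29)) = -42802 - (-54 + ((4*(-9))/(-41) + 1/(-29))) = -42802 - (-54 + (-36*(-1/41) + 1*(-1/29))) = -42802 - (-54 + (36/41 - 1/29)) = -42802 - (-54 + 1003/1189) = -42802 - 1*(-63203/1189) = -42802 + 63203/1189 = -50828375/1189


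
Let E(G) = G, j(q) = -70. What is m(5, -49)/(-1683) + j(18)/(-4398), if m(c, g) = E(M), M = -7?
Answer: 24766/1233639 ≈ 0.020076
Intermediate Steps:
m(c, g) = -7
m(5, -49)/(-1683) + j(18)/(-4398) = -7/(-1683) - 70/(-4398) = -7*(-1/1683) - 70*(-1/4398) = 7/1683 + 35/2199 = 24766/1233639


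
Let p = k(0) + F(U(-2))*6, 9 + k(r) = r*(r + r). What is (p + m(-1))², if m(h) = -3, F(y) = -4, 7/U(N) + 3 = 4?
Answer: 1296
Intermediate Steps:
k(r) = -9 + 2*r² (k(r) = -9 + r*(r + r) = -9 + r*(2*r) = -9 + 2*r²)
U(N) = 7 (U(N) = 7/(-3 + 4) = 7/1 = 7*1 = 7)
p = -33 (p = (-9 + 2*0²) - 4*6 = (-9 + 2*0) - 24 = (-9 + 0) - 24 = -9 - 24 = -33)
(p + m(-1))² = (-33 - 3)² = (-36)² = 1296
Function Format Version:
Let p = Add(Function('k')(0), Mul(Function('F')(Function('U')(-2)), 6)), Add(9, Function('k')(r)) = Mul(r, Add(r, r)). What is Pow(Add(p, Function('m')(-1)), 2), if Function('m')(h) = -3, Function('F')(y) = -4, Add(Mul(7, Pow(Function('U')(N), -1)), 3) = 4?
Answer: 1296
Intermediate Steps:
Function('k')(r) = Add(-9, Mul(2, Pow(r, 2))) (Function('k')(r) = Add(-9, Mul(r, Add(r, r))) = Add(-9, Mul(r, Mul(2, r))) = Add(-9, Mul(2, Pow(r, 2))))
Function('U')(N) = 7 (Function('U')(N) = Mul(7, Pow(Add(-3, 4), -1)) = Mul(7, Pow(1, -1)) = Mul(7, 1) = 7)
p = -33 (p = Add(Add(-9, Mul(2, Pow(0, 2))), Mul(-4, 6)) = Add(Add(-9, Mul(2, 0)), -24) = Add(Add(-9, 0), -24) = Add(-9, -24) = -33)
Pow(Add(p, Function('m')(-1)), 2) = Pow(Add(-33, -3), 2) = Pow(-36, 2) = 1296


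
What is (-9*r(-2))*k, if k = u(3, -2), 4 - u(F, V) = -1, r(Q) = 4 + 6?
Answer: -450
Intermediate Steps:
r(Q) = 10
u(F, V) = 5 (u(F, V) = 4 - 1*(-1) = 4 + 1 = 5)
k = 5
(-9*r(-2))*k = -9*10*5 = -90*5 = -450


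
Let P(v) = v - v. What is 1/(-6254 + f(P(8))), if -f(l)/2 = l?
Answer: -1/6254 ≈ -0.00015990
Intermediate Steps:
P(v) = 0
f(l) = -2*l
1/(-6254 + f(P(8))) = 1/(-6254 - 2*0) = 1/(-6254 + 0) = 1/(-6254) = -1/6254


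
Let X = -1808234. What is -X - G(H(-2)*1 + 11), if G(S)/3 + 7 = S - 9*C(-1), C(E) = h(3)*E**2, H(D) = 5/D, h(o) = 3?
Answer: 3616621/2 ≈ 1.8083e+6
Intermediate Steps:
C(E) = 3*E**2
G(S) = -102 + 3*S (G(S) = -21 + 3*(S - 27*(-1)**2) = -21 + 3*(S - 27) = -21 + 3*(-27 + S) = -21 + (-81 + 3*S) = -102 + 3*S)
-X - G(H(-2)*1 + 11) = -1*(-1808234) - (-102 + 3*((5/(-2))*1 + 11)) = 1808234 - (-102 + 3*((5*(-1/2))*1 + 11)) = 1808234 - (-102 + 3*(-5/2*1 + 11)) = 1808234 - (-102 + 3*(-5/2 + 11)) = 1808234 - (-102 + 3*(17/2)) = 1808234 - (-102 + 51/2) = 1808234 - 1*(-153/2) = 1808234 + 153/2 = 3616621/2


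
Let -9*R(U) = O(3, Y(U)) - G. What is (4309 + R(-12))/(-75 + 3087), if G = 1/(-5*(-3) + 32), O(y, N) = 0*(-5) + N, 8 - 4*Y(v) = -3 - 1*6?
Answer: 2430011/1698768 ≈ 1.4305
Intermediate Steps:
Y(v) = 17/4 (Y(v) = 2 - (-3 - 1*6)/4 = 2 - (-3 - 6)/4 = 2 - ¼*(-9) = 2 + 9/4 = 17/4)
O(y, N) = N (O(y, N) = 0 + N = N)
G = 1/47 (G = 1/(15 + 32) = 1/47 ≈ 0.021277)
R(U) = -265/564 (R(U) = -(17/4 - 1*1/47)/9 = -(17/4 - 1/47)/9 = -⅑*795/188 = -265/564)
(4309 + R(-12))/(-75 + 3087) = (4309 - 265/564)/(-75 + 3087) = (2430011/564)/3012 = (2430011/564)*(1/3012) = 2430011/1698768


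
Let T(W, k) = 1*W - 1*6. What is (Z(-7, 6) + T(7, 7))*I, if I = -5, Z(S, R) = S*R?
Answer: 205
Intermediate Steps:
Z(S, R) = R*S
T(W, k) = -6 + W (T(W, k) = W - 6 = -6 + W)
(Z(-7, 6) + T(7, 7))*I = (6*(-7) + (-6 + 7))*(-5) = (-42 + 1)*(-5) = -41*(-5) = 205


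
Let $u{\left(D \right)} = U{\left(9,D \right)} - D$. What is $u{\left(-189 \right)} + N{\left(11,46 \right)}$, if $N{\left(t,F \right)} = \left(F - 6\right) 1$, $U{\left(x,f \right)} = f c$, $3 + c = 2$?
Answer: $418$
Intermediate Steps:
$c = -1$ ($c = -3 + 2 = -1$)
$U{\left(x,f \right)} = - f$ ($U{\left(x,f \right)} = f \left(-1\right) = - f$)
$N{\left(t,F \right)} = -6 + F$ ($N{\left(t,F \right)} = \left(-6 + F\right) 1 = -6 + F$)
$u{\left(D \right)} = - 2 D$ ($u{\left(D \right)} = - D - D = - 2 D$)
$u{\left(-189 \right)} + N{\left(11,46 \right)} = \left(-2\right) \left(-189\right) + \left(-6 + 46\right) = 378 + 40 = 418$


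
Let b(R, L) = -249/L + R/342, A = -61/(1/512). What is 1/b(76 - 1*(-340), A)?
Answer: 5340672/6538835 ≈ 0.81676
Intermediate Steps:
A = -31232 (A = -61/1/512 = -61*512 = -31232)
b(R, L) = -249/L + R/342 (b(R, L) = -249/L + R*(1/342) = -249/L + R/342)
1/b(76 - 1*(-340), A) = 1/(-249/(-31232) + (76 - 1*(-340))/342) = 1/(-249*(-1/31232) + (76 + 340)/342) = 1/(249/31232 + (1/342)*416) = 1/(249/31232 + 208/171) = 1/(6538835/5340672) = 5340672/6538835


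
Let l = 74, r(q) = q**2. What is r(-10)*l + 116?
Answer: 7516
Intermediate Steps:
r(-10)*l + 116 = (-10)**2*74 + 116 = 100*74 + 116 = 7400 + 116 = 7516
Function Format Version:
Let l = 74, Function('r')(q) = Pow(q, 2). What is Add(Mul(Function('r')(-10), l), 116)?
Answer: 7516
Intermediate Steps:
Add(Mul(Function('r')(-10), l), 116) = Add(Mul(Pow(-10, 2), 74), 116) = Add(Mul(100, 74), 116) = Add(7400, 116) = 7516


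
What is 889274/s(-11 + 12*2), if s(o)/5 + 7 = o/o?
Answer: -444637/15 ≈ -29642.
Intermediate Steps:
s(o) = -30 (s(o) = -35 + 5*(o/o) = -35 + 5*1 = -35 + 5 = -30)
889274/s(-11 + 12*2) = 889274/(-30) = 889274*(-1/30) = -444637/15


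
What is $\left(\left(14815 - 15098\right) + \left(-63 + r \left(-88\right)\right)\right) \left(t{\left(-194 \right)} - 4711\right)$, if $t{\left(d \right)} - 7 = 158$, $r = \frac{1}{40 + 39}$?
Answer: $\frac{124660412}{79} \approx 1.578 \cdot 10^{6}$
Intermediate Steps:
$r = \frac{1}{79} \approx 0.012658$
$t{\left(d \right)} = 165$ ($t{\left(d \right)} = 7 + 158 = 165$)
$\left(\left(14815 - 15098\right) + \left(-63 + r \left(-88\right)\right)\right) \left(t{\left(-194 \right)} - 4711\right) = \left(\left(14815 - 15098\right) + \left(-63 + \frac{1}{79} \left(-88\right)\right)\right) \left(165 - 4711\right) = \left(\left(14815 - 15098\right) - \frac{5065}{79}\right) \left(-4546\right) = \left(-283 - \frac{5065}{79}\right) \left(-4546\right) = \left(- \frac{27422}{79}\right) \left(-4546\right) = \frac{124660412}{79}$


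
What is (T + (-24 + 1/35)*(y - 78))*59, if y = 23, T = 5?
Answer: 546576/7 ≈ 78082.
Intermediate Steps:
(T + (-24 + 1/35)*(y - 78))*59 = (5 + (-24 + 1/35)*(23 - 78))*59 = (5 + (-24 + 1/35)*(-55))*59 = (5 - 839/35*(-55))*59 = (5 + 9229/7)*59 = (9264/7)*59 = 546576/7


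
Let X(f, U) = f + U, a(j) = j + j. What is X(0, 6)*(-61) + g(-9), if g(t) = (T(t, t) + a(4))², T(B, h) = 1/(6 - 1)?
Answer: -7469/25 ≈ -298.76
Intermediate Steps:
a(j) = 2*j
X(f, U) = U + f
T(B, h) = ⅕ (T(B, h) = 1/5 = ⅕)
g(t) = 1681/25 (g(t) = (⅕ + 2*4)² = (⅕ + 8)² = (41/5)² = 1681/25)
X(0, 6)*(-61) + g(-9) = (6 + 0)*(-61) + 1681/25 = 6*(-61) + 1681/25 = -366 + 1681/25 = -7469/25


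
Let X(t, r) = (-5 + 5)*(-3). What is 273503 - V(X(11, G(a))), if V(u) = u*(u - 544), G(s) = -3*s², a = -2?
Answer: 273503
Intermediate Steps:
X(t, r) = 0 (X(t, r) = 0*(-3) = 0)
V(u) = u*(-544 + u)
273503 - V(X(11, G(a))) = 273503 - 0*(-544 + 0) = 273503 - 0*(-544) = 273503 - 1*0 = 273503 + 0 = 273503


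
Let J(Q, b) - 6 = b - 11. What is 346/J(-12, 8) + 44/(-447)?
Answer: 17170/149 ≈ 115.23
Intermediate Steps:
J(Q, b) = -5 + b (J(Q, b) = 6 + (b - 11) = 6 + (-11 + b) = -5 + b)
346/J(-12, 8) + 44/(-447) = 346/(-5 + 8) + 44/(-447) = 346/3 + 44*(-1/447) = 346*(⅓) - 44/447 = 346/3 - 44/447 = 17170/149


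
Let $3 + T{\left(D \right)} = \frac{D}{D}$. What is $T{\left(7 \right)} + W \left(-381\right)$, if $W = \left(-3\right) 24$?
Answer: $27430$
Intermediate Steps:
$W = -72$
$T{\left(D \right)} = -2$ ($T{\left(D \right)} = -3 + \frac{D}{D} = -3 + 1 = -2$)
$T{\left(7 \right)} + W \left(-381\right) = -2 - -27432 = -2 + 27432 = 27430$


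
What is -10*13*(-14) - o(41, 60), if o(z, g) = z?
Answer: 1779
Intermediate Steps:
-10*13*(-14) - o(41, 60) = -10*13*(-14) - 1*41 = -130*(-14) - 41 = 1820 - 41 = 1779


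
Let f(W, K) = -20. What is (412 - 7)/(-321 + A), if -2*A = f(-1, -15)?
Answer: -405/311 ≈ -1.3022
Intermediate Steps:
A = 10 (A = -1/2*(-20) = 10)
(412 - 7)/(-321 + A) = (412 - 7)/(-321 + 10) = 405/(-311) = 405*(-1/311) = -405/311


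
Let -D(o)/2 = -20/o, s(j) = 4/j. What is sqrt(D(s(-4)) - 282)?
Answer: I*sqrt(322) ≈ 17.944*I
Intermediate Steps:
D(o) = 40/o (D(o) = -(-40)/o = 40/o)
sqrt(D(s(-4)) - 282) = sqrt(40/((4/(-4))) - 282) = sqrt(40/((4*(-1/4))) - 282) = sqrt(40/(-1) - 282) = sqrt(40*(-1) - 282) = sqrt(-40 - 282) = sqrt(-322) = I*sqrt(322)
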